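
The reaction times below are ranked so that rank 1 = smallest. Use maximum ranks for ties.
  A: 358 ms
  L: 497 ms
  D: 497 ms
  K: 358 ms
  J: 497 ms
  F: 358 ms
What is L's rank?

Sorted (ascending): 358, 358, 358, 497, 497, 497
The 3 values of 358 occupy positions 1–3 → each gets rank 3.
The 3 values of 497 occupy positions 4–6 → each gets rank 6.
L has value 497 ms → rank 6.

6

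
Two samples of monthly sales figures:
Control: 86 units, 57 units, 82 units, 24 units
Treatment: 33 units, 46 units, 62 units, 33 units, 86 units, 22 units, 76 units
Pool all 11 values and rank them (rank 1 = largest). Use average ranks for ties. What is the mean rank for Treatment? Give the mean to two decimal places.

Sorted (descending): 86, 86, 82, 76, 62, 57, 46, 33, 33, 24, 22
The 2 values of 86 occupy positions 1–2 → average rank (1+2)/2 = 1.5.
The 2 values of 33 occupy positions 8–9 → average rank (8+9)/2 = 8.5.
Treatment values → pooled ranks: 33→8.5, 46→7, 62→5, 33→8.5, 86→1.5, 22→11, 76→4
Mean rank = (8.5 + 7 + 5 + 8.5 + 1.5 + 11 + 4) / 7 = 6.50

6.50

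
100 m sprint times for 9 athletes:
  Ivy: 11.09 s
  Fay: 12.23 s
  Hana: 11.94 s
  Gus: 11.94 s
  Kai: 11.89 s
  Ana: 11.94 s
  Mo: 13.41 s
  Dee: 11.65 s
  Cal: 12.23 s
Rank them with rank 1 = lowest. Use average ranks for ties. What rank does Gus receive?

Sorted (ascending): 11.09, 11.65, 11.89, 11.94, 11.94, 11.94, 12.23, 12.23, 13.41
The 3 values of 11.94 occupy positions 4–6 → average rank 5.
The 2 values of 12.23 occupy positions 7–8 → average rank (7+8)/2 = 7.5.
Gus has value 11.94 s → rank 5.

5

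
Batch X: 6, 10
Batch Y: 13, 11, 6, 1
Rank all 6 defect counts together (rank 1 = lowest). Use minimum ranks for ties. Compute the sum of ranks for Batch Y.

14

Sorted (ascending): 1, 6, 6, 10, 11, 13
The 2 values of 6 occupy positions 2–3 → each gets rank 2.
Batch Y values → pooled ranks: 13→6, 11→5, 6→2, 1→1
Rank sum = 6 + 5 + 2 + 1 = 14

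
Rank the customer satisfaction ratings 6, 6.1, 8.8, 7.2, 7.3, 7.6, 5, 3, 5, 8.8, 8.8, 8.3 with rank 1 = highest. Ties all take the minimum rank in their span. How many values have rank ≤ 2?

3

Sorted (descending): 8.8, 8.8, 8.8, 8.3, 7.6, 7.3, 7.2, 6.1, 6, 5, 5, 3
The 3 values of 8.8 occupy positions 1–3 → each gets rank 1.
The 2 values of 5 occupy positions 10–11 → each gets rank 10.
Ranks ≤ 2: {1, 1, 1} → 3 values.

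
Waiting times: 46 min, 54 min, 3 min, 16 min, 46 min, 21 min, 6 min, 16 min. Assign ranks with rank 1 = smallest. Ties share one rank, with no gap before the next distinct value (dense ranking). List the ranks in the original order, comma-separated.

5, 6, 1, 3, 5, 4, 2, 3

Sorted (ascending): 3, 6, 16, 16, 21, 46, 46, 54
The 2 values of 16 share dense rank 3.
The 2 values of 46 share dense rank 5.
Remaining distinct values take the next consecutive integers.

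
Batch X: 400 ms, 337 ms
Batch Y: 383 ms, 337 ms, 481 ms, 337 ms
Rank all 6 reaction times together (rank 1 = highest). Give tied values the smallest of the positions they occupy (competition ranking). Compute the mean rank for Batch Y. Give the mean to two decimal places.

3.00

Sorted (descending): 481, 400, 383, 337, 337, 337
The 3 values of 337 occupy positions 4–6 → each gets rank 4.
Batch Y values → pooled ranks: 383→3, 337→4, 481→1, 337→4
Mean rank = (3 + 4 + 1 + 4) / 4 = 3.00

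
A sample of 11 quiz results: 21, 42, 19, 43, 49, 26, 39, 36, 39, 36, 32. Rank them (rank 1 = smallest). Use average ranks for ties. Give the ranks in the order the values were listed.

2, 9, 1, 10, 11, 3, 7.5, 5.5, 7.5, 5.5, 4

Sorted (ascending): 19, 21, 26, 32, 36, 36, 39, 39, 42, 43, 49
The 2 values of 36 occupy positions 5–6 → average rank (5+6)/2 = 5.5.
The 2 values of 39 occupy positions 7–8 → average rank (7+8)/2 = 7.5.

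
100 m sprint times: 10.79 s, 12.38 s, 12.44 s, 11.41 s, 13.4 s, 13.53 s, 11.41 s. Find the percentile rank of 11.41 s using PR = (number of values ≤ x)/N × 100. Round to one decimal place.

42.9

N = 7.
Strictly below 11.41: 1. Equal to 11.41: 2.
PR = 3/7 × 100 = 42.9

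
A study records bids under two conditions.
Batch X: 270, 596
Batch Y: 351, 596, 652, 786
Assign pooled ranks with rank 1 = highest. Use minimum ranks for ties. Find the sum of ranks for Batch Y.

11

Sorted (descending): 786, 652, 596, 596, 351, 270
The 2 values of 596 occupy positions 3–4 → each gets rank 3.
Batch Y values → pooled ranks: 351→5, 596→3, 652→2, 786→1
Rank sum = 5 + 3 + 2 + 1 = 11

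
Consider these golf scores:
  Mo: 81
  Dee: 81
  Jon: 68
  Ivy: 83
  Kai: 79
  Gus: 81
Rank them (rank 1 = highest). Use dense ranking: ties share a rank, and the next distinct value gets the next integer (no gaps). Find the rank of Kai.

Sorted (descending): 83, 81, 81, 81, 79, 68
The 3 values of 81 share dense rank 2.
Remaining distinct values take the next consecutive integers.
Kai has value 79 → rank 3.

3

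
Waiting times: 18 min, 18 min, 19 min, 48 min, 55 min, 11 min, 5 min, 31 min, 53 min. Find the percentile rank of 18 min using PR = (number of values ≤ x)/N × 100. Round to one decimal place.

N = 9.
Strictly below 18: 2. Equal to 18: 2.
PR = 4/9 × 100 = 44.4

44.4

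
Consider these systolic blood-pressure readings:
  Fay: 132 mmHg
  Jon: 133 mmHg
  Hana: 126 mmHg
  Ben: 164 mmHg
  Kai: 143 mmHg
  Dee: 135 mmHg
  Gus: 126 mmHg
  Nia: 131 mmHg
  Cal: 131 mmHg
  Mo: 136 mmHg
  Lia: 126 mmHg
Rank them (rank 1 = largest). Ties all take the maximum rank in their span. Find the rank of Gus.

Sorted (descending): 164, 143, 136, 135, 133, 132, 131, 131, 126, 126, 126
The 2 values of 131 occupy positions 7–8 → each gets rank 8.
The 3 values of 126 occupy positions 9–11 → each gets rank 11.
Gus has value 126 mmHg → rank 11.

11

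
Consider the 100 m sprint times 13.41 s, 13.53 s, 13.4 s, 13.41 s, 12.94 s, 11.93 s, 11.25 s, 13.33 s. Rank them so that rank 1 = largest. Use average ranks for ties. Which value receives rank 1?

Sorted (descending): 13.53, 13.41, 13.41, 13.4, 13.33, 12.94, 11.93, 11.25
The 2 values of 13.41 occupy positions 2–3 → average rank (2+3)/2 = 2.5.
Rank 1 → value 13.53.

13.53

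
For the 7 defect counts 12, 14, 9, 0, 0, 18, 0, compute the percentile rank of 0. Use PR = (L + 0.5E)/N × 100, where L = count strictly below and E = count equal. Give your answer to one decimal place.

N = 7.
Strictly below 0: 0. Equal to 0: 3.
PR = (0 + 0.5·3)/7 × 100 = 21.4

21.4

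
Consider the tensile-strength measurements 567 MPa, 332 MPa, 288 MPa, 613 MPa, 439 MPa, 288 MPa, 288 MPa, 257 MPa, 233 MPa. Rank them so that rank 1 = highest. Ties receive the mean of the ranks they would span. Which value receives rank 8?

257

Sorted (descending): 613, 567, 439, 332, 288, 288, 288, 257, 233
The 3 values of 288 occupy positions 5–7 → average rank 6.
Rank 8 → value 257.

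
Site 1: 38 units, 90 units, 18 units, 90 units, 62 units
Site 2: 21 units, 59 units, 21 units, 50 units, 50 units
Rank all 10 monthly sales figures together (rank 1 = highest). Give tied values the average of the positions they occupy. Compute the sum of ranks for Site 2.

32

Sorted (descending): 90, 90, 62, 59, 50, 50, 38, 21, 21, 18
The 2 values of 90 occupy positions 1–2 → average rank (1+2)/2 = 1.5.
The 2 values of 50 occupy positions 5–6 → average rank (5+6)/2 = 5.5.
The 2 values of 21 occupy positions 8–9 → average rank (8+9)/2 = 8.5.
Site 2 values → pooled ranks: 21→8.5, 59→4, 21→8.5, 50→5.5, 50→5.5
Rank sum = 8.5 + 4 + 8.5 + 5.5 + 5.5 = 32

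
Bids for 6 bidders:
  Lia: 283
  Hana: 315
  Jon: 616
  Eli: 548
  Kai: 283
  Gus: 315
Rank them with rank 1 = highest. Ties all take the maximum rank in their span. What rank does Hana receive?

Sorted (descending): 616, 548, 315, 315, 283, 283
The 2 values of 315 occupy positions 3–4 → each gets rank 4.
The 2 values of 283 occupy positions 5–6 → each gets rank 6.
Hana has value 315 → rank 4.

4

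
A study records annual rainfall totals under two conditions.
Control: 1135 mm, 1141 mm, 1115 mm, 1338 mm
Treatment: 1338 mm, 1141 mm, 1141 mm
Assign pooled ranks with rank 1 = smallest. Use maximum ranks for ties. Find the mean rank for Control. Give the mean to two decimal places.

Sorted (ascending): 1115, 1135, 1141, 1141, 1141, 1338, 1338
The 3 values of 1141 occupy positions 3–5 → each gets rank 5.
The 2 values of 1338 occupy positions 6–7 → each gets rank 7.
Control values → pooled ranks: 1135→2, 1141→5, 1115→1, 1338→7
Mean rank = (2 + 5 + 1 + 7) / 4 = 3.75

3.75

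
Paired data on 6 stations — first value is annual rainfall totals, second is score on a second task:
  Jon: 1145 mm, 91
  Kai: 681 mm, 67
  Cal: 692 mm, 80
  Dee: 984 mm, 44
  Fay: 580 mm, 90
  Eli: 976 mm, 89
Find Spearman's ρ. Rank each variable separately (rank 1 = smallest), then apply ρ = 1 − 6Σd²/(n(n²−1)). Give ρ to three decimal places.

Ranks of variable 1: 6, 2, 3, 5, 1, 4
Ranks of variable 2: 6, 2, 3, 1, 5, 4
d = r₁ − r₂: 0, 0, 0, 4, -4, 0
d²: 0, 0, 0, 16, 16, 0; Σd² = 32
ρ = 1 − 6·32/(6·35) = 1 − 192/210 = 0.086

0.086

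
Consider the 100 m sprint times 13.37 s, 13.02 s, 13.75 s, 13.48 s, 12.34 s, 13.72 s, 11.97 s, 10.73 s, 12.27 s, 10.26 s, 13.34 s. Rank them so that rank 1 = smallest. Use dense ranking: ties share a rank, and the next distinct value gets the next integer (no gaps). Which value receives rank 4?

12.27

Sorted (ascending): 10.26, 10.73, 11.97, 12.27, 12.34, 13.02, 13.34, 13.37, 13.48, 13.72, 13.75
No ties — each value takes its position as its rank.
Rank 4 → value 12.27.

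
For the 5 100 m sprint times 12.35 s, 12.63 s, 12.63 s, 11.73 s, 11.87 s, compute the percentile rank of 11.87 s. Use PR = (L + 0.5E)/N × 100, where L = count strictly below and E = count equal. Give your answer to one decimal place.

N = 5.
Strictly below 11.87: 1. Equal to 11.87: 1.
PR = (1 + 0.5·1)/5 × 100 = 30.0

30.0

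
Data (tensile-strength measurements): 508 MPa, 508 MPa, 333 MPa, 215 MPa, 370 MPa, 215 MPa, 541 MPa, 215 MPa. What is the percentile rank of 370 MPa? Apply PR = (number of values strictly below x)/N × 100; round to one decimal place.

N = 8.
Strictly below 370: 4. Equal to 370: 1.
PR = 4/8 × 100 = 50.0

50.0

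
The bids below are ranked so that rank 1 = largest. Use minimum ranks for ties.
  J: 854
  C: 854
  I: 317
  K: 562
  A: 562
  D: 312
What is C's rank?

1

Sorted (descending): 854, 854, 562, 562, 317, 312
The 2 values of 854 occupy positions 1–2 → each gets rank 1.
The 2 values of 562 occupy positions 3–4 → each gets rank 3.
C has value 854 → rank 1.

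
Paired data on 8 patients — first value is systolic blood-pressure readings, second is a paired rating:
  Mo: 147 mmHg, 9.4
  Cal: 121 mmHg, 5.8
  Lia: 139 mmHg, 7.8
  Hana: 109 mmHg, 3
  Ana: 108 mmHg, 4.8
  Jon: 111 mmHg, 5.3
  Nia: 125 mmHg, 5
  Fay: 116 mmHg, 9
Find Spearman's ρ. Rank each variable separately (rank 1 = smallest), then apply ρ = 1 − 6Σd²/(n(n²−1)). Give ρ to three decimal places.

0.738

Ranks of variable 1: 8, 5, 7, 2, 1, 3, 6, 4
Ranks of variable 2: 8, 5, 6, 1, 2, 4, 3, 7
d = r₁ − r₂: 0, 0, 1, 1, -1, -1, 3, -3
d²: 0, 0, 1, 1, 1, 1, 9, 9; Σd² = 22
ρ = 1 − 6·22/(8·63) = 1 − 132/504 = 0.738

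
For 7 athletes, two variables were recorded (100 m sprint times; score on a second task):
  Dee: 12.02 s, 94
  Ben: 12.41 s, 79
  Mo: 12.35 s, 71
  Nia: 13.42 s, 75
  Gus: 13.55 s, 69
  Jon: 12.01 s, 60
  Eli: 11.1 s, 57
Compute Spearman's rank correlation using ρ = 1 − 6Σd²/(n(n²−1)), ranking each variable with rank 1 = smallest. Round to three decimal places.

0.393

Ranks of variable 1: 3, 5, 4, 6, 7, 2, 1
Ranks of variable 2: 7, 6, 4, 5, 3, 2, 1
d = r₁ − r₂: -4, -1, 0, 1, 4, 0, 0
d²: 16, 1, 0, 1, 16, 0, 0; Σd² = 34
ρ = 1 − 6·34/(7·48) = 1 − 204/336 = 0.393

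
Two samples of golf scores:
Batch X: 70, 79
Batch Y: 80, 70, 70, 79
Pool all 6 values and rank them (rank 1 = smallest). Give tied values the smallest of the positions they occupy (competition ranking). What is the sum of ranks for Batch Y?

Sorted (ascending): 70, 70, 70, 79, 79, 80
The 3 values of 70 occupy positions 1–3 → each gets rank 1.
The 2 values of 79 occupy positions 4–5 → each gets rank 4.
Batch Y values → pooled ranks: 80→6, 70→1, 70→1, 79→4
Rank sum = 6 + 1 + 1 + 4 = 12

12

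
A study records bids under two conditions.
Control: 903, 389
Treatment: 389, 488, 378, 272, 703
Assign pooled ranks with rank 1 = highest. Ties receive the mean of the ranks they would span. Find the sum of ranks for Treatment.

Sorted (descending): 903, 703, 488, 389, 389, 378, 272
The 2 values of 389 occupy positions 4–5 → average rank (4+5)/2 = 4.5.
Treatment values → pooled ranks: 389→4.5, 488→3, 378→6, 272→7, 703→2
Rank sum = 4.5 + 3 + 6 + 7 + 2 = 22.5

22.5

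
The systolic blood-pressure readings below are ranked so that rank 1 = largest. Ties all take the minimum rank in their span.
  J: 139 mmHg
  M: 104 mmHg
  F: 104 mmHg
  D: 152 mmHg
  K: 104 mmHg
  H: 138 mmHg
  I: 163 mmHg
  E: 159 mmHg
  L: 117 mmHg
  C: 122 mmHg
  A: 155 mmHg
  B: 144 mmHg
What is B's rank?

Sorted (descending): 163, 159, 155, 152, 144, 139, 138, 122, 117, 104, 104, 104
The 3 values of 104 occupy positions 10–12 → each gets rank 10.
B has value 144 mmHg → rank 5.

5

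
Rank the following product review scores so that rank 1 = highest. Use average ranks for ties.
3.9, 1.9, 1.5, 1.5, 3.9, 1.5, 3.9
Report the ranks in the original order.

2, 4, 6, 6, 2, 6, 2

Sorted (descending): 3.9, 3.9, 3.9, 1.9, 1.5, 1.5, 1.5
The 3 values of 3.9 occupy positions 1–3 → average rank 2.
The 3 values of 1.5 occupy positions 5–7 → average rank 6.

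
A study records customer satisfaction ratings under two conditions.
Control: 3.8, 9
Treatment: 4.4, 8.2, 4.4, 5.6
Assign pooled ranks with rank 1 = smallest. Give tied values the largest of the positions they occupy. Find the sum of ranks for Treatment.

Sorted (ascending): 3.8, 4.4, 4.4, 5.6, 8.2, 9
The 2 values of 4.4 occupy positions 2–3 → each gets rank 3.
Treatment values → pooled ranks: 4.4→3, 8.2→5, 4.4→3, 5.6→4
Rank sum = 3 + 5 + 3 + 4 = 15

15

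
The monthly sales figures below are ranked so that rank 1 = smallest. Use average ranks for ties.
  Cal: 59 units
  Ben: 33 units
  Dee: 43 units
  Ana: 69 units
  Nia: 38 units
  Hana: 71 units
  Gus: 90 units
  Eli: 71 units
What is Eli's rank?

Sorted (ascending): 33, 38, 43, 59, 69, 71, 71, 90
The 2 values of 71 occupy positions 6–7 → average rank (6+7)/2 = 6.5.
Eli has value 71 units → rank 6.5.

6.5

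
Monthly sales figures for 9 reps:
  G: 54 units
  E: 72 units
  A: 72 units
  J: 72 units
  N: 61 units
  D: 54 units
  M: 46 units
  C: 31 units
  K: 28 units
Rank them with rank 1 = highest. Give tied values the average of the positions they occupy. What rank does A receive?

Sorted (descending): 72, 72, 72, 61, 54, 54, 46, 31, 28
The 3 values of 72 occupy positions 1–3 → average rank 2.
The 2 values of 54 occupy positions 5–6 → average rank (5+6)/2 = 5.5.
A has value 72 units → rank 2.

2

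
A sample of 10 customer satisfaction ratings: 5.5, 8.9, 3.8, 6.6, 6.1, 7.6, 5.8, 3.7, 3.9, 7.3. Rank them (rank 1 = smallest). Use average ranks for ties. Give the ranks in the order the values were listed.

4, 10, 2, 7, 6, 9, 5, 1, 3, 8

Sorted (ascending): 3.7, 3.8, 3.9, 5.5, 5.8, 6.1, 6.6, 7.3, 7.6, 8.9
No ties — each value takes its position as its rank.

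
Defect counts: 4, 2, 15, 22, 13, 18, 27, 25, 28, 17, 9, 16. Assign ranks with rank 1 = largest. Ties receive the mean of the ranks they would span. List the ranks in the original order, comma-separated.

11, 12, 8, 4, 9, 5, 2, 3, 1, 6, 10, 7

Sorted (descending): 28, 27, 25, 22, 18, 17, 16, 15, 13, 9, 4, 2
No ties — each value takes its position as its rank.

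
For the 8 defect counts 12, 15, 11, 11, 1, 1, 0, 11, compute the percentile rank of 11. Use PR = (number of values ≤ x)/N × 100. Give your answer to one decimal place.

75.0

N = 8.
Strictly below 11: 3. Equal to 11: 3.
PR = 6/8 × 100 = 75.0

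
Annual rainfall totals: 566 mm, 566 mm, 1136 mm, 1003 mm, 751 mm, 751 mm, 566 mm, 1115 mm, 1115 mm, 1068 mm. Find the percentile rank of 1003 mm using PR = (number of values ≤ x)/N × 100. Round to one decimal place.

N = 10.
Strictly below 1003: 5. Equal to 1003: 1.
PR = 6/10 × 100 = 60.0

60.0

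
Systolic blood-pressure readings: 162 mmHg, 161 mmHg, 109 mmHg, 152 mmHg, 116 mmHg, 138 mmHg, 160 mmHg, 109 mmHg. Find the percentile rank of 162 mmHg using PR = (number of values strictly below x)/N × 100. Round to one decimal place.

N = 8.
Strictly below 162: 7. Equal to 162: 1.
PR = 7/8 × 100 = 87.5

87.5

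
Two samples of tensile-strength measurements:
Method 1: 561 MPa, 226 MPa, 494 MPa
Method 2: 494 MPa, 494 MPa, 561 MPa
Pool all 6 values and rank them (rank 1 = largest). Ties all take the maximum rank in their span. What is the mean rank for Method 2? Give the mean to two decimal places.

Sorted (descending): 561, 561, 494, 494, 494, 226
The 2 values of 561 occupy positions 1–2 → each gets rank 2.
The 3 values of 494 occupy positions 3–5 → each gets rank 5.
Method 2 values → pooled ranks: 494→5, 494→5, 561→2
Mean rank = (5 + 5 + 2) / 3 = 4.00

4.00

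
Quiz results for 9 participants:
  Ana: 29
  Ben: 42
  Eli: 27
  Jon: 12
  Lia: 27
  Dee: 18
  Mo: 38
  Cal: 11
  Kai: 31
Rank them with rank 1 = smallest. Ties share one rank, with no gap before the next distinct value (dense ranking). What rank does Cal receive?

1

Sorted (ascending): 11, 12, 18, 27, 27, 29, 31, 38, 42
The 2 values of 27 share dense rank 4.
Remaining distinct values take the next consecutive integers.
Cal has value 11 → rank 1.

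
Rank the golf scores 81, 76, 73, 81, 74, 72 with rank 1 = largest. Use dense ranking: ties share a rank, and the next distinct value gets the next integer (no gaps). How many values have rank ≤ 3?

Sorted (descending): 81, 81, 76, 74, 73, 72
The 2 values of 81 share dense rank 1.
Remaining distinct values take the next consecutive integers.
Ranks ≤ 3: {1, 1, 2, 3} → 4 values.

4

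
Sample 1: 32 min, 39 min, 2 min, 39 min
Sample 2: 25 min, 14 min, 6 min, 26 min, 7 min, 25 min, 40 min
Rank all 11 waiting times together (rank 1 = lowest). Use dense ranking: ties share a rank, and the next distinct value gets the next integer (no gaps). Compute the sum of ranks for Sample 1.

24

Sorted (ascending): 2, 6, 7, 14, 25, 25, 26, 32, 39, 39, 40
The 2 values of 25 share dense rank 5.
The 2 values of 39 share dense rank 8.
Remaining distinct values take the next consecutive integers.
Sample 1 values → pooled ranks: 32→7, 39→8, 2→1, 39→8
Rank sum = 7 + 8 + 1 + 8 = 24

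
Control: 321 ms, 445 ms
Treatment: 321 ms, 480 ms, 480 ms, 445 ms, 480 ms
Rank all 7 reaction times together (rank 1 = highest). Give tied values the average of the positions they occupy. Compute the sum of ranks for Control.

11

Sorted (descending): 480, 480, 480, 445, 445, 321, 321
The 3 values of 480 occupy positions 1–3 → average rank 2.
The 2 values of 445 occupy positions 4–5 → average rank (4+5)/2 = 4.5.
The 2 values of 321 occupy positions 6–7 → average rank (6+7)/2 = 6.5.
Control values → pooled ranks: 321→6.5, 445→4.5
Rank sum = 6.5 + 4.5 = 11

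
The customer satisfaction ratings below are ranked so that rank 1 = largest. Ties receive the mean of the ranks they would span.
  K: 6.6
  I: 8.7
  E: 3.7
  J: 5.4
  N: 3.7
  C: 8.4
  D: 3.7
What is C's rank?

2

Sorted (descending): 8.7, 8.4, 6.6, 5.4, 3.7, 3.7, 3.7
The 3 values of 3.7 occupy positions 5–7 → average rank 6.
C has value 8.4 → rank 2.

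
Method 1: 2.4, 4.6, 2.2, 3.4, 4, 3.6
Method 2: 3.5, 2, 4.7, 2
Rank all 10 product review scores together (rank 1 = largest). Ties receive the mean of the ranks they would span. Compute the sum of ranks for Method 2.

25

Sorted (descending): 4.7, 4.6, 4, 3.6, 3.5, 3.4, 2.4, 2.2, 2, 2
The 2 values of 2 occupy positions 9–10 → average rank (9+10)/2 = 9.5.
Method 2 values → pooled ranks: 3.5→5, 2→9.5, 4.7→1, 2→9.5
Rank sum = 5 + 9.5 + 1 + 9.5 = 25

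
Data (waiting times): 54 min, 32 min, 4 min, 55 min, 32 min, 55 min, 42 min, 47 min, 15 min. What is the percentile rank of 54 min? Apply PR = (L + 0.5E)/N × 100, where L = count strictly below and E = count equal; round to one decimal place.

N = 9.
Strictly below 54: 6. Equal to 54: 1.
PR = (6 + 0.5·1)/9 × 100 = 72.2

72.2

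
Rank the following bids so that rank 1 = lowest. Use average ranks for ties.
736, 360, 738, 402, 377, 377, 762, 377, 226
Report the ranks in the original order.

Sorted (ascending): 226, 360, 377, 377, 377, 402, 736, 738, 762
The 3 values of 377 occupy positions 3–5 → average rank 4.

7, 2, 8, 6, 4, 4, 9, 4, 1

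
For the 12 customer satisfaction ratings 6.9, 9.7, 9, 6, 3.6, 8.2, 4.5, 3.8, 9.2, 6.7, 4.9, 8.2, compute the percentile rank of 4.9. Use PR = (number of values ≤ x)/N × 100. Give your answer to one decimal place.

33.3

N = 12.
Strictly below 4.9: 3. Equal to 4.9: 1.
PR = 4/12 × 100 = 33.3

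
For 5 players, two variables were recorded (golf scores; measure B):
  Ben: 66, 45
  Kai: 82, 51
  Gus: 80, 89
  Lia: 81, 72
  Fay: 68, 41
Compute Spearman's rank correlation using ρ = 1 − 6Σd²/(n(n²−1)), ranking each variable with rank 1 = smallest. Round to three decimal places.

Ranks of variable 1: 1, 5, 3, 4, 2
Ranks of variable 2: 2, 3, 5, 4, 1
d = r₁ − r₂: -1, 2, -2, 0, 1
d²: 1, 4, 4, 0, 1; Σd² = 10
ρ = 1 − 6·10/(5·24) = 1 − 60/120 = 0.500

0.500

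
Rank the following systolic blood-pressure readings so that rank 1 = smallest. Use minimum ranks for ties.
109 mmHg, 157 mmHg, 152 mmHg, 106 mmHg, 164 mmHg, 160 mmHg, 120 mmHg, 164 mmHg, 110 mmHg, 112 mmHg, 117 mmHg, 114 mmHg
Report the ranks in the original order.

2, 9, 8, 1, 11, 10, 7, 11, 3, 4, 6, 5

Sorted (ascending): 106, 109, 110, 112, 114, 117, 120, 152, 157, 160, 164, 164
The 2 values of 164 occupy positions 11–12 → each gets rank 11.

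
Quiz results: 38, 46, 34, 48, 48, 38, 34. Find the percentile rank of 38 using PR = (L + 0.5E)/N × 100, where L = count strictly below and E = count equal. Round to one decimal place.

42.9

N = 7.
Strictly below 38: 2. Equal to 38: 2.
PR = (2 + 0.5·2)/7 × 100 = 42.9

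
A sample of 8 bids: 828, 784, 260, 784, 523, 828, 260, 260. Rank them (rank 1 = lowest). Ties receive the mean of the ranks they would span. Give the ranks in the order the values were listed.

7.5, 5.5, 2, 5.5, 4, 7.5, 2, 2

Sorted (ascending): 260, 260, 260, 523, 784, 784, 828, 828
The 3 values of 260 occupy positions 1–3 → average rank 2.
The 2 values of 784 occupy positions 5–6 → average rank (5+6)/2 = 5.5.
The 2 values of 828 occupy positions 7–8 → average rank (7+8)/2 = 7.5.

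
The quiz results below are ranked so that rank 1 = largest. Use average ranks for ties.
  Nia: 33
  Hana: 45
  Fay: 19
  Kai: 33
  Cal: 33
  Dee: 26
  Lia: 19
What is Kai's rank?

3

Sorted (descending): 45, 33, 33, 33, 26, 19, 19
The 3 values of 33 occupy positions 2–4 → average rank 3.
The 2 values of 19 occupy positions 6–7 → average rank (6+7)/2 = 6.5.
Kai has value 33 → rank 3.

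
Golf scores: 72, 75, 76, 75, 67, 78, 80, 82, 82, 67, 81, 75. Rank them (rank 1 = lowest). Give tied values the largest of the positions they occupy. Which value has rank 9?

80

Sorted (ascending): 67, 67, 72, 75, 75, 75, 76, 78, 80, 81, 82, 82
The 2 values of 67 occupy positions 1–2 → each gets rank 2.
The 3 values of 75 occupy positions 4–6 → each gets rank 6.
The 2 values of 82 occupy positions 11–12 → each gets rank 12.
Rank 9 → value 80.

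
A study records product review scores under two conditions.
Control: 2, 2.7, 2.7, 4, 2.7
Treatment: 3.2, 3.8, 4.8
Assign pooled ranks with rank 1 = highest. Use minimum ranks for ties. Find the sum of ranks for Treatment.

8

Sorted (descending): 4.8, 4, 3.8, 3.2, 2.7, 2.7, 2.7, 2
The 3 values of 2.7 occupy positions 5–7 → each gets rank 5.
Treatment values → pooled ranks: 3.2→4, 3.8→3, 4.8→1
Rank sum = 4 + 3 + 1 = 8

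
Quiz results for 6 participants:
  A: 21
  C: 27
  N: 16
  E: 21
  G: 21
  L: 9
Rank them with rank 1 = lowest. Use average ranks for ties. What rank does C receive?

6

Sorted (ascending): 9, 16, 21, 21, 21, 27
The 3 values of 21 occupy positions 3–5 → average rank 4.
C has value 27 → rank 6.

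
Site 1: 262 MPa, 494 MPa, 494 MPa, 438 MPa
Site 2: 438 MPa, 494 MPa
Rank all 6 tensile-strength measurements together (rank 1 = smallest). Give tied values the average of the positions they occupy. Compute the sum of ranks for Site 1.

13.5

Sorted (ascending): 262, 438, 438, 494, 494, 494
The 2 values of 438 occupy positions 2–3 → average rank (2+3)/2 = 2.5.
The 3 values of 494 occupy positions 4–6 → average rank 5.
Site 1 values → pooled ranks: 262→1, 494→5, 494→5, 438→2.5
Rank sum = 1 + 5 + 5 + 2.5 = 13.5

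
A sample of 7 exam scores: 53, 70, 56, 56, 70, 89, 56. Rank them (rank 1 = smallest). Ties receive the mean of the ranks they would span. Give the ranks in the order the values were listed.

Sorted (ascending): 53, 56, 56, 56, 70, 70, 89
The 3 values of 56 occupy positions 2–4 → average rank 3.
The 2 values of 70 occupy positions 5–6 → average rank (5+6)/2 = 5.5.

1, 5.5, 3, 3, 5.5, 7, 3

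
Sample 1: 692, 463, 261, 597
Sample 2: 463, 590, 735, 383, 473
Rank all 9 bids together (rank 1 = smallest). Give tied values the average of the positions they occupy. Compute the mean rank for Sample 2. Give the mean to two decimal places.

Sorted (ascending): 261, 383, 463, 463, 473, 590, 597, 692, 735
The 2 values of 463 occupy positions 3–4 → average rank (3+4)/2 = 3.5.
Sample 2 values → pooled ranks: 463→3.5, 590→6, 735→9, 383→2, 473→5
Mean rank = (3.5 + 6 + 9 + 2 + 5) / 5 = 5.10

5.10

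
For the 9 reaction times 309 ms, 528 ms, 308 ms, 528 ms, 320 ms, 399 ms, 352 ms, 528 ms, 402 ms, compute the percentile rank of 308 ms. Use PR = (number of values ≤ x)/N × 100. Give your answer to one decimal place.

11.1

N = 9.
Strictly below 308: 0. Equal to 308: 1.
PR = 1/9 × 100 = 11.1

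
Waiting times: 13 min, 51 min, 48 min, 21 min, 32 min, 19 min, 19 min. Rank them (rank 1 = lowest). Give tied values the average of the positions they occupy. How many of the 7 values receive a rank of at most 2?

1

Sorted (ascending): 13, 19, 19, 21, 32, 48, 51
The 2 values of 19 occupy positions 2–3 → average rank (2+3)/2 = 2.5.
Ranks ≤ 2: {1} → 1 value.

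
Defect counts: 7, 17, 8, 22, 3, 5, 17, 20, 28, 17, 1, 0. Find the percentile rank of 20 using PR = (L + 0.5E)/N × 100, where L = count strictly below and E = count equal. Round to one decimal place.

79.2

N = 12.
Strictly below 20: 9. Equal to 20: 1.
PR = (9 + 0.5·1)/12 × 100 = 79.2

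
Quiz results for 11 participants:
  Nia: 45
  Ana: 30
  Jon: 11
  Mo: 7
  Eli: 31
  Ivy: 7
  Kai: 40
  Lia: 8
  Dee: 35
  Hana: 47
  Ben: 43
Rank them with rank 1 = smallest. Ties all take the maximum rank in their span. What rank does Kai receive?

8

Sorted (ascending): 7, 7, 8, 11, 30, 31, 35, 40, 43, 45, 47
The 2 values of 7 occupy positions 1–2 → each gets rank 2.
Kai has value 40 → rank 8.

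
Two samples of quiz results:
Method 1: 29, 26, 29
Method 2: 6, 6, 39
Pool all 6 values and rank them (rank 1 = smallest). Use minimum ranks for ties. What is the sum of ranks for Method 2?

Sorted (ascending): 6, 6, 26, 29, 29, 39
The 2 values of 6 occupy positions 1–2 → each gets rank 1.
The 2 values of 29 occupy positions 4–5 → each gets rank 4.
Method 2 values → pooled ranks: 6→1, 6→1, 39→6
Rank sum = 1 + 1 + 6 = 8

8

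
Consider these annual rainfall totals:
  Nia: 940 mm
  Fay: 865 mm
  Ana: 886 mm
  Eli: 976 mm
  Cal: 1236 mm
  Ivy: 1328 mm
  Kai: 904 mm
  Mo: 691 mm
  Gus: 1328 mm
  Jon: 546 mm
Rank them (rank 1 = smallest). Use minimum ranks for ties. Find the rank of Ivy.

9

Sorted (ascending): 546, 691, 865, 886, 904, 940, 976, 1236, 1328, 1328
The 2 values of 1328 occupy positions 9–10 → each gets rank 9.
Ivy has value 1328 mm → rank 9.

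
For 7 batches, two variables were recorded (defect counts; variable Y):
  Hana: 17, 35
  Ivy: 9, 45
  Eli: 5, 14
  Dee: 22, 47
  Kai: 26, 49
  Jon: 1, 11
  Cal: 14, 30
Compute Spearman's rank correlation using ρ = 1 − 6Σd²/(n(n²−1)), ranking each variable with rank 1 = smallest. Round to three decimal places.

Ranks of variable 1: 5, 3, 2, 6, 7, 1, 4
Ranks of variable 2: 4, 5, 2, 6, 7, 1, 3
d = r₁ − r₂: 1, -2, 0, 0, 0, 0, 1
d²: 1, 4, 0, 0, 0, 0, 1; Σd² = 6
ρ = 1 − 6·6/(7·48) = 1 − 36/336 = 0.893

0.893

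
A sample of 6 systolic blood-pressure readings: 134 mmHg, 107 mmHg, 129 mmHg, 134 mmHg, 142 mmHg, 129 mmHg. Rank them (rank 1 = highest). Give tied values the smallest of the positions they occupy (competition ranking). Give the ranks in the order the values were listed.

Sorted (descending): 142, 134, 134, 129, 129, 107
The 2 values of 134 occupy positions 2–3 → each gets rank 2.
The 2 values of 129 occupy positions 4–5 → each gets rank 4.

2, 6, 4, 2, 1, 4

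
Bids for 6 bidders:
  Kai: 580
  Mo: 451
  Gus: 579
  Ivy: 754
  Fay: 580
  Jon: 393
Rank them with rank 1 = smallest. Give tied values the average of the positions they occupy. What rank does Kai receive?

4.5

Sorted (ascending): 393, 451, 579, 580, 580, 754
The 2 values of 580 occupy positions 4–5 → average rank (4+5)/2 = 4.5.
Kai has value 580 → rank 4.5.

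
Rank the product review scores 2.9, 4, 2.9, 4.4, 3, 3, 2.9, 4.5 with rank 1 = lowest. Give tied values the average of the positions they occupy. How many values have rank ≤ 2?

Sorted (ascending): 2.9, 2.9, 2.9, 3, 3, 4, 4.4, 4.5
The 3 values of 2.9 occupy positions 1–3 → average rank 2.
The 2 values of 3 occupy positions 4–5 → average rank (4+5)/2 = 4.5.
Ranks ≤ 2: {2, 2, 2} → 3 values.

3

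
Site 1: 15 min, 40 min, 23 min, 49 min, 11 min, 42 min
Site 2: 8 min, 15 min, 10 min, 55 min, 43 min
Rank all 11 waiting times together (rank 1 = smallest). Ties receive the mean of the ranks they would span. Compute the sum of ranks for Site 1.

Sorted (ascending): 8, 10, 11, 15, 15, 23, 40, 42, 43, 49, 55
The 2 values of 15 occupy positions 4–5 → average rank (4+5)/2 = 4.5.
Site 1 values → pooled ranks: 15→4.5, 40→7, 23→6, 49→10, 11→3, 42→8
Rank sum = 4.5 + 7 + 6 + 10 + 3 + 8 = 38.5

38.5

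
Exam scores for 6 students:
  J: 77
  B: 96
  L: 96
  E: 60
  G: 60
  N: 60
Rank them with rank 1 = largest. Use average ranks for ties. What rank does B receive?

Sorted (descending): 96, 96, 77, 60, 60, 60
The 2 values of 96 occupy positions 1–2 → average rank (1+2)/2 = 1.5.
The 3 values of 60 occupy positions 4–6 → average rank 5.
B has value 96 → rank 1.5.

1.5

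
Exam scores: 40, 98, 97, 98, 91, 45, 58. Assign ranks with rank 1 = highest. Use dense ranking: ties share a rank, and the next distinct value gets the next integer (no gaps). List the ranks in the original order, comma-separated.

Sorted (descending): 98, 98, 97, 91, 58, 45, 40
The 2 values of 98 share dense rank 1.
Remaining distinct values take the next consecutive integers.

6, 1, 2, 1, 3, 5, 4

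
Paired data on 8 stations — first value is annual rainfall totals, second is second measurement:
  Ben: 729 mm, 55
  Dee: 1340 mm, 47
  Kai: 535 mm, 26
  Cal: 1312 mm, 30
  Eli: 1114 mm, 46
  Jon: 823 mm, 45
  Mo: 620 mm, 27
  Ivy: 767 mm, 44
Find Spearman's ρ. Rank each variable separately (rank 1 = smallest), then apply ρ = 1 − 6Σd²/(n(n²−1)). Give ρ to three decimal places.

Ranks of variable 1: 3, 8, 1, 7, 6, 5, 2, 4
Ranks of variable 2: 8, 7, 1, 3, 6, 5, 2, 4
d = r₁ − r₂: -5, 1, 0, 4, 0, 0, 0, 0
d²: 25, 1, 0, 16, 0, 0, 0, 0; Σd² = 42
ρ = 1 − 6·42/(8·63) = 1 − 252/504 = 0.500

0.500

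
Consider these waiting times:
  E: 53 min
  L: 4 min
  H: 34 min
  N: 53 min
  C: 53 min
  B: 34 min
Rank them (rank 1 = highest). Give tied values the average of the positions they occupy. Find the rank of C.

2

Sorted (descending): 53, 53, 53, 34, 34, 4
The 3 values of 53 occupy positions 1–3 → average rank 2.
The 2 values of 34 occupy positions 4–5 → average rank (4+5)/2 = 4.5.
C has value 53 min → rank 2.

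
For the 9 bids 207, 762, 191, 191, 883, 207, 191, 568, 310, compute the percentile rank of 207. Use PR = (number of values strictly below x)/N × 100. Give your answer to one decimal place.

N = 9.
Strictly below 207: 3. Equal to 207: 2.
PR = 3/9 × 100 = 33.3

33.3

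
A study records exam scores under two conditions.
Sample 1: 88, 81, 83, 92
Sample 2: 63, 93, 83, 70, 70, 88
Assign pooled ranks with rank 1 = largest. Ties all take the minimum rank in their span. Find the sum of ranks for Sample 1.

Sorted (descending): 93, 92, 88, 88, 83, 83, 81, 70, 70, 63
The 2 values of 88 occupy positions 3–4 → each gets rank 3.
The 2 values of 83 occupy positions 5–6 → each gets rank 5.
The 2 values of 70 occupy positions 8–9 → each gets rank 8.
Sample 1 values → pooled ranks: 88→3, 81→7, 83→5, 92→2
Rank sum = 3 + 7 + 5 + 2 = 17

17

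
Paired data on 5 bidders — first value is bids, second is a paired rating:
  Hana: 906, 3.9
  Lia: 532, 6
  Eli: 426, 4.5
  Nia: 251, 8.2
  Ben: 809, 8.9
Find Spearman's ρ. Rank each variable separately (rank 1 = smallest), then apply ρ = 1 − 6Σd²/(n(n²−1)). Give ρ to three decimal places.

-0.300

Ranks of variable 1: 5, 3, 2, 1, 4
Ranks of variable 2: 1, 3, 2, 4, 5
d = r₁ − r₂: 4, 0, 0, -3, -1
d²: 16, 0, 0, 9, 1; Σd² = 26
ρ = 1 − 6·26/(5·24) = 1 − 156/120 = -0.300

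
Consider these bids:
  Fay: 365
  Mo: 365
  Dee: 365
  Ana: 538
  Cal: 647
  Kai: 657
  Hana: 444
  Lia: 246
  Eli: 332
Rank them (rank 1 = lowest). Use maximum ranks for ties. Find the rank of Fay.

Sorted (ascending): 246, 332, 365, 365, 365, 444, 538, 647, 657
The 3 values of 365 occupy positions 3–5 → each gets rank 5.
Fay has value 365 → rank 5.

5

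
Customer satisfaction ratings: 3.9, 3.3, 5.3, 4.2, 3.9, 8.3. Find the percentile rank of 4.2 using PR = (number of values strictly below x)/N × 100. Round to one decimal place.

50.0

N = 6.
Strictly below 4.2: 3. Equal to 4.2: 1.
PR = 3/6 × 100 = 50.0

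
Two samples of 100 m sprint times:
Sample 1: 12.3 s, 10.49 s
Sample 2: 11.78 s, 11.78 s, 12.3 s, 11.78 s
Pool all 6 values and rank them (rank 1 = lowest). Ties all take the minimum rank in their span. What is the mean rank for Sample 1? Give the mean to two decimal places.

Sorted (ascending): 10.49, 11.78, 11.78, 11.78, 12.3, 12.3
The 3 values of 11.78 occupy positions 2–4 → each gets rank 2.
The 2 values of 12.3 occupy positions 5–6 → each gets rank 5.
Sample 1 values → pooled ranks: 12.3→5, 10.49→1
Mean rank = (5 + 1) / 2 = 3.00

3.00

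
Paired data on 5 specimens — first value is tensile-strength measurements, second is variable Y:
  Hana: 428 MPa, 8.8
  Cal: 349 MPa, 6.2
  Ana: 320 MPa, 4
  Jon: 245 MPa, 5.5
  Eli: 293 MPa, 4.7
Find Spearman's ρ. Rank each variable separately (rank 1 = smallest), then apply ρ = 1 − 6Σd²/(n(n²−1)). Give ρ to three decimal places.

Ranks of variable 1: 5, 4, 3, 1, 2
Ranks of variable 2: 5, 4, 1, 3, 2
d = r₁ − r₂: 0, 0, 2, -2, 0
d²: 0, 0, 4, 4, 0; Σd² = 8
ρ = 1 − 6·8/(5·24) = 1 − 48/120 = 0.600

0.600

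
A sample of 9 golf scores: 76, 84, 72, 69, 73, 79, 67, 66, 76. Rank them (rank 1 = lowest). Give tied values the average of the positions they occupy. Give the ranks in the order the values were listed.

6.5, 9, 4, 3, 5, 8, 2, 1, 6.5

Sorted (ascending): 66, 67, 69, 72, 73, 76, 76, 79, 84
The 2 values of 76 occupy positions 6–7 → average rank (6+7)/2 = 6.5.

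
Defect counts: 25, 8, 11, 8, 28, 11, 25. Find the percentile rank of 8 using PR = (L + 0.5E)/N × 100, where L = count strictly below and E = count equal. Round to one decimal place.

14.3

N = 7.
Strictly below 8: 0. Equal to 8: 2.
PR = (0 + 0.5·2)/7 × 100 = 14.3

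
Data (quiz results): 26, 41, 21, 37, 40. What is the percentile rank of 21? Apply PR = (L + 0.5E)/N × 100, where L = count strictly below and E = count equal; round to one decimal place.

10.0

N = 5.
Strictly below 21: 0. Equal to 21: 1.
PR = (0 + 0.5·1)/5 × 100 = 10.0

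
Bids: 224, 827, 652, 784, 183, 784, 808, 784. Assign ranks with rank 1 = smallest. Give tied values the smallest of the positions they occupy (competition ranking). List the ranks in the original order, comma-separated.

2, 8, 3, 4, 1, 4, 7, 4

Sorted (ascending): 183, 224, 652, 784, 784, 784, 808, 827
The 3 values of 784 occupy positions 4–6 → each gets rank 4.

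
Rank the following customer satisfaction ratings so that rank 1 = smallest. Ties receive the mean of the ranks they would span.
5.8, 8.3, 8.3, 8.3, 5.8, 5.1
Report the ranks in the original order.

Sorted (ascending): 5.1, 5.8, 5.8, 8.3, 8.3, 8.3
The 2 values of 5.8 occupy positions 2–3 → average rank (2+3)/2 = 2.5.
The 3 values of 8.3 occupy positions 4–6 → average rank 5.

2.5, 5, 5, 5, 2.5, 1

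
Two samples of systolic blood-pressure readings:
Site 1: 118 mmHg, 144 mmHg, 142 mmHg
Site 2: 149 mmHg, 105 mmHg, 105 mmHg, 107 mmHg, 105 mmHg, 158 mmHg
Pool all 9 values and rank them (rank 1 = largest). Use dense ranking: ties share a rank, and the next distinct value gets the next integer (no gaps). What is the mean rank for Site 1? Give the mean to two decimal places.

Sorted (descending): 158, 149, 144, 142, 118, 107, 105, 105, 105
The 3 values of 105 share dense rank 7.
Remaining distinct values take the next consecutive integers.
Site 1 values → pooled ranks: 118→5, 144→3, 142→4
Mean rank = (5 + 3 + 4) / 3 = 4.00

4.00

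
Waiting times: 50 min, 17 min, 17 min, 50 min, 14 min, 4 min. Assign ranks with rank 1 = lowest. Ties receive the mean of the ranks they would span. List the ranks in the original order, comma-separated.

5.5, 3.5, 3.5, 5.5, 2, 1

Sorted (ascending): 4, 14, 17, 17, 50, 50
The 2 values of 17 occupy positions 3–4 → average rank (3+4)/2 = 3.5.
The 2 values of 50 occupy positions 5–6 → average rank (5+6)/2 = 5.5.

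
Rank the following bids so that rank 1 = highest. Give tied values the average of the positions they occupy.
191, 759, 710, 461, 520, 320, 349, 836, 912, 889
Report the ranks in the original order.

10, 4, 5, 7, 6, 9, 8, 3, 1, 2

Sorted (descending): 912, 889, 836, 759, 710, 520, 461, 349, 320, 191
No ties — each value takes its position as its rank.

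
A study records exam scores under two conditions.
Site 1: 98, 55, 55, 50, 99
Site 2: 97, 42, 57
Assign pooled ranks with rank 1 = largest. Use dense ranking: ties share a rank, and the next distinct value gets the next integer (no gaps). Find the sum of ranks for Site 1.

19

Sorted (descending): 99, 98, 97, 57, 55, 55, 50, 42
The 2 values of 55 share dense rank 5.
Remaining distinct values take the next consecutive integers.
Site 1 values → pooled ranks: 98→2, 55→5, 55→5, 50→6, 99→1
Rank sum = 2 + 5 + 5 + 6 + 1 = 19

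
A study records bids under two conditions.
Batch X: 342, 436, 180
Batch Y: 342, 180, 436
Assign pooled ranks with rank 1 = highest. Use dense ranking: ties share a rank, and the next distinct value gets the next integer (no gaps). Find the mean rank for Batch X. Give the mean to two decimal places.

Sorted (descending): 436, 436, 342, 342, 180, 180
The 2 values of 436 share dense rank 1.
The 2 values of 342 share dense rank 2.
The 2 values of 180 share dense rank 3.
Batch X values → pooled ranks: 342→2, 436→1, 180→3
Mean rank = (2 + 1 + 3) / 3 = 2.00

2.00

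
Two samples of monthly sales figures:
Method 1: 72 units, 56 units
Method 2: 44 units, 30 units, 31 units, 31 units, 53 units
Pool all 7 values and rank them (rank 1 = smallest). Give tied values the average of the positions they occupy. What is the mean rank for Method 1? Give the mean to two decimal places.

6.50

Sorted (ascending): 30, 31, 31, 44, 53, 56, 72
The 2 values of 31 occupy positions 2–3 → average rank (2+3)/2 = 2.5.
Method 1 values → pooled ranks: 72→7, 56→6
Mean rank = (7 + 6) / 2 = 6.50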